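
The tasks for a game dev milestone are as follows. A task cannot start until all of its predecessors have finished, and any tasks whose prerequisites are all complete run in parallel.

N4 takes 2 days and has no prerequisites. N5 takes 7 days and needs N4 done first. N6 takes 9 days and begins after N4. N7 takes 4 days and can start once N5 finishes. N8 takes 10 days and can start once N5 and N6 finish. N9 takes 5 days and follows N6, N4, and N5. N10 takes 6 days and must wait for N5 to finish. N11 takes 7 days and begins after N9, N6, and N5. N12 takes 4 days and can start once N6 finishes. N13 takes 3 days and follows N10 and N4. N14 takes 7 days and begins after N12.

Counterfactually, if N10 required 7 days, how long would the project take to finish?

As given, the longest chain is N4→N6→N9→N11 = 2+9+5+7 = 23, so the finish is 23 days.
The longest path through N10 is only 18 days, so N10 has float 5.
That remains the longest chain; total 23 days.

23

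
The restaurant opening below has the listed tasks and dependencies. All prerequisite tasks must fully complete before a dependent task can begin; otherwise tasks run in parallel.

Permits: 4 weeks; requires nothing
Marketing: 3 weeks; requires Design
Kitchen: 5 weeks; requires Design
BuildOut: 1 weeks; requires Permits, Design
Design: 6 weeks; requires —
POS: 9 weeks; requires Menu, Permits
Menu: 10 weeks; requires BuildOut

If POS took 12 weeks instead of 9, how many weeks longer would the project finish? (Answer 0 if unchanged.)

Baseline: Design→BuildOut→Menu→POS = 6+1+10+9 = 26 → 26 weeks.
Since POS is critical, the +3 change carries straight to that chain (now 29 weeks).
The critical path is still Design→BuildOut→Menu→POS; finish is now 29 weeks.
Change in finish: 29 − 26 = +3 weeks.

3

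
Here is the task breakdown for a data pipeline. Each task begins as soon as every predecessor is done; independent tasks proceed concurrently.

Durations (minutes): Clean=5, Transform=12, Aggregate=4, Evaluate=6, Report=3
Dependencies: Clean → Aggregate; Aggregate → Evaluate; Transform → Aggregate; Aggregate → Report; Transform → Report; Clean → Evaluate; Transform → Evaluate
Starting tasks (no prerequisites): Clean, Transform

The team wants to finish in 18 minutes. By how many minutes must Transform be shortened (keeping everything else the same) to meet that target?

4

Current finish: 22 minutes; target: 18.
Transform is on every critical path, so each minute cut from Transform cuts the finish by one (this holds down to a finish of 15).
Need 22 − 18 = 4 minutes off Transform → Transform becomes 8 minutes, finish becomes 18.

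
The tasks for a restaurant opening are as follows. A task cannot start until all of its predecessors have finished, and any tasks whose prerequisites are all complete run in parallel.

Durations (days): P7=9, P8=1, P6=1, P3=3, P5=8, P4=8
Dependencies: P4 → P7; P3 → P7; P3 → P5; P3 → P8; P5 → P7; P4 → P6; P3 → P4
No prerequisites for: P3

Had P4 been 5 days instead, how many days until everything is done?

Actual critical path: P3→P4→P7 = 3+8+9 = 20 ⇒ 20 days.
Since P4 is critical, the -3 change carries straight to that chain (now 17 days).
New critical path: P3→P5→P7 = 3+8+9 = 20 ⇒ 20 days.

20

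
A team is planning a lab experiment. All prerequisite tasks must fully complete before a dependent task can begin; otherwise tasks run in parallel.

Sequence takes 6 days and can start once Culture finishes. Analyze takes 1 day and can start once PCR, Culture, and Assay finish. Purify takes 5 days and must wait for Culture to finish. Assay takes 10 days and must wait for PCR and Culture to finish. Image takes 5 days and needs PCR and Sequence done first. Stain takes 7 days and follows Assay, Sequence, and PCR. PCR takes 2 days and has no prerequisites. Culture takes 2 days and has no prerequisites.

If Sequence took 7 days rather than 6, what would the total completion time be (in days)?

As given, the longest chain is Culture→Assay→Stain = 2+10+7 = 19, so the finish is 19 days.
Sequence has 4 days of float (longest path through it is 15).
The critical path is still Culture→Assay→Stain; finish is now 19 days.

19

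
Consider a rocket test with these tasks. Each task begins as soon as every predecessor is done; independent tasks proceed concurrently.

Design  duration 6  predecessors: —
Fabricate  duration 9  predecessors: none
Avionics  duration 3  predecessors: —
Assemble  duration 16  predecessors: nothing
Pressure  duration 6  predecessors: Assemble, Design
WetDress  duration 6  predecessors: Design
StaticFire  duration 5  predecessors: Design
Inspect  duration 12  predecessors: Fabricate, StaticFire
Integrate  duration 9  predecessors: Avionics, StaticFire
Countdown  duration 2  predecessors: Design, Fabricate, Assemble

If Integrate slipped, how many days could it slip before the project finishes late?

Design→StaticFire→Inspect = 6+5+12 = 23 sets the makespan at 23 days.
The longest chain containing Integrate totals 20 days.
Slack of Integrate = 14 − 11 = 3 days.

3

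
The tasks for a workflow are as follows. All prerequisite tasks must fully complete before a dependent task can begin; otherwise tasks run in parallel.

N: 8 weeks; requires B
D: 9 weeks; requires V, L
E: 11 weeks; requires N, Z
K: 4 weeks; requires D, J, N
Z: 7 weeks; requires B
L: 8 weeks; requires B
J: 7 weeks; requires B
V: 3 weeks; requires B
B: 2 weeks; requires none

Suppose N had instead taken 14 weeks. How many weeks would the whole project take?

The binding path is B→L→D→K = 2+8+9+4 = 23; finish at 23 weeks.
N is off the critical path — its longest chain is 21 weeks, giving 2 of slack.
New critical path: B→N→E = 2+14+11 = 27 ⇒ 27 weeks.

27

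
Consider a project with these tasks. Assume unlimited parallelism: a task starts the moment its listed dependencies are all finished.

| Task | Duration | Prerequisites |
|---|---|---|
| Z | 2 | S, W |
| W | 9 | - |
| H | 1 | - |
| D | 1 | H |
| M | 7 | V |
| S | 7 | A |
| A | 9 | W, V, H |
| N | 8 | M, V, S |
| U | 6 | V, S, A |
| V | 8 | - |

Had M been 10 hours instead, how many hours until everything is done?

33

Critical path before the change: W→A→S→N = 9+9+7+8 = 33 giving 33 hours.
M has 10 hours of float (longest path through it is 23).
No other chain overtakes it, so the finish is 33 hours.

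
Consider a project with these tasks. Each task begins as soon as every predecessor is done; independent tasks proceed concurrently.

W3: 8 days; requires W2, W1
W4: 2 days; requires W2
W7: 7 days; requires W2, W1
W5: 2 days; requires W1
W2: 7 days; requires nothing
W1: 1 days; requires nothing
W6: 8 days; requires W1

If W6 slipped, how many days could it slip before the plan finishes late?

Critical path: W2→W3 = 7+8 = 15, so the finish is 15 days.
Longest path through W6: 9 days (earliest finish 9, latest finish 15).
Slack of W6 = 7 − 1 = 6 days.

6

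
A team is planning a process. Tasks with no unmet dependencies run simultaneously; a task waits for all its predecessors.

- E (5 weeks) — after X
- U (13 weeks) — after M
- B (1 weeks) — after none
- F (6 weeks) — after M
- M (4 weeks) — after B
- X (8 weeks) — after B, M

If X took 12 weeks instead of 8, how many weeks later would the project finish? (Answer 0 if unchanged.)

Actual critical path: B→M→X→E = 1+4+8+5 = 18 ⇒ 18 weeks.
X is on the critical path; changing it to 12 makes that path 22 weeks.
That remains the longest chain; total 22 weeks.
Change in finish: 22 − 18 = +4 weeks.

4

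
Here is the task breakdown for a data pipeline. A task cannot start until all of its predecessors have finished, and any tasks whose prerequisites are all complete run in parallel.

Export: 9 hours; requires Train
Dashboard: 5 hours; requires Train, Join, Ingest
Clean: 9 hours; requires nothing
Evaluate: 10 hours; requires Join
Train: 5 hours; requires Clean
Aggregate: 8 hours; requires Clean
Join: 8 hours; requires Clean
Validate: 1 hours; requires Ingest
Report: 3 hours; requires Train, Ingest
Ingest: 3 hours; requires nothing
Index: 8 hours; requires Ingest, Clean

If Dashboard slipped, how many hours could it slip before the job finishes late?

Clean→Join→Evaluate = 9+8+10 = 27 sets the makespan at 27 hours.
Dashboard finishes as early as 22 and must finish by 27.
Float = 27 − 22 = 5.

5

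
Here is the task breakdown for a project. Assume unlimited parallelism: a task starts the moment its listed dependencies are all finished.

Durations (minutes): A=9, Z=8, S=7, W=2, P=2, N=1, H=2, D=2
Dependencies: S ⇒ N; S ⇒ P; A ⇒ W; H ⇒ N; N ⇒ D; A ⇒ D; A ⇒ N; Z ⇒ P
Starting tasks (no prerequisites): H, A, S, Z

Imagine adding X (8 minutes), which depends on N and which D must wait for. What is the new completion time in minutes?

20

Originally the project takes 12 minutes.
With X inserted, D now waits for max(A, N, X).
New critical path: A→N→X→D = 9+1+8+2 = 20 ⇒ 20 minutes.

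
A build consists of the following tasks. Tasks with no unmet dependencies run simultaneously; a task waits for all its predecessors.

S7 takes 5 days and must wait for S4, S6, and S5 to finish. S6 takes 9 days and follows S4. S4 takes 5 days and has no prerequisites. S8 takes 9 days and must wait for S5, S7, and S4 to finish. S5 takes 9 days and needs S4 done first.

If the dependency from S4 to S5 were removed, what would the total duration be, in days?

Original critical path: S4→S5→S7→S8 = 5+9+5+9 = 28 ⇒ 28 days.
Without S4→S5, S5's earliest start moves from 5 to 0.
New critical path: S4→S6→S7→S8 = 5+9+5+9 = 28 ⇒ 28 days.

28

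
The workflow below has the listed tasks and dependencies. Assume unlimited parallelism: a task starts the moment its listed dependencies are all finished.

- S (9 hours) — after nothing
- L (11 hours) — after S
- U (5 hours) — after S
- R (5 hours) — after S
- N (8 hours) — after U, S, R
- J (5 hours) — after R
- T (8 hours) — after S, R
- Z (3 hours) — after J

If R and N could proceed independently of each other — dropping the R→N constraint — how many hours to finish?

Before: longest chain S→U→N = 9+5+8 = 22, finish 22.
Dropping R→N doesn't change N's earliest start (14); another predecessor still binds.
The longest chain is now S→U→N = 9+5+8 = 22, so the project takes 22 hours.

22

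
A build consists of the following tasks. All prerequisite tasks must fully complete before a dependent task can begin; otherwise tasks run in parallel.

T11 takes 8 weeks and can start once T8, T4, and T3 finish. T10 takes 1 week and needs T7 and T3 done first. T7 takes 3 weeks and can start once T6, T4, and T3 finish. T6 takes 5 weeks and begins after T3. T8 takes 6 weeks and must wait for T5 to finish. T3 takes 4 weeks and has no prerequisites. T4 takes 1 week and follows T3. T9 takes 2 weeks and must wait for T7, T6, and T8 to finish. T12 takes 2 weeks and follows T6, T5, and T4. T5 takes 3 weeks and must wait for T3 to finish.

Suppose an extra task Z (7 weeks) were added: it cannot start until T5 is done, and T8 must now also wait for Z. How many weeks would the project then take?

28

Originally the project takes 21 weeks.
With Z inserted, T8 now waits for max(T5, Z).
New critical path: T3→T5→Z→T8→T11 = 4+3+7+6+8 = 28 ⇒ 28 weeks.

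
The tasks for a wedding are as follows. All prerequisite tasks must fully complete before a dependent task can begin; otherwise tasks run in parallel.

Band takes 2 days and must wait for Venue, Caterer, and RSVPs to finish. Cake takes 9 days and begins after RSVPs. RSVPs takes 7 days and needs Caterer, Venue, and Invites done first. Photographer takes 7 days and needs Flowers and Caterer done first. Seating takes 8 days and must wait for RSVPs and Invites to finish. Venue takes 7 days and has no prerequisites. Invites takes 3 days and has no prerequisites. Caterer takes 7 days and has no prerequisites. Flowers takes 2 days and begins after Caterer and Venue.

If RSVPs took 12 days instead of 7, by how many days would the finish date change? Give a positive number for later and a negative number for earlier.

5

Actual critical path: Venue→RSVPs→Cake = 7+7+9 = 23 ⇒ 23 days.
RSVPs is on the critical path; changing it to 12 makes that path 28 days.
No other chain overtakes it, so the finish is 28 days.
Change in finish: 28 − 23 = +5 days.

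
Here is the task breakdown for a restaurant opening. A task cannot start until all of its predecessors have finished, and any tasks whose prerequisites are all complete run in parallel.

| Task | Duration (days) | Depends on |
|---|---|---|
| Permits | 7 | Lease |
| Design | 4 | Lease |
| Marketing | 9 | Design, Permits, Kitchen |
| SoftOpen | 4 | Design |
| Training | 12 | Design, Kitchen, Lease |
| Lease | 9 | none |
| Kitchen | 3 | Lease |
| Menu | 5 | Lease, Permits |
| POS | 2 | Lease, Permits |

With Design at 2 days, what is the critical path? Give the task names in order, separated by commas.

Actual critical path: Lease→Design→Training = 9+4+12 = 25 ⇒ 25 days.
Since Design is critical, the -2 change carries straight to that chain (now 23 days).
The binding chain switches to Lease→Permits→Marketing = 9+7+9 = 25; finish 25 days.

Lease, Permits, Marketing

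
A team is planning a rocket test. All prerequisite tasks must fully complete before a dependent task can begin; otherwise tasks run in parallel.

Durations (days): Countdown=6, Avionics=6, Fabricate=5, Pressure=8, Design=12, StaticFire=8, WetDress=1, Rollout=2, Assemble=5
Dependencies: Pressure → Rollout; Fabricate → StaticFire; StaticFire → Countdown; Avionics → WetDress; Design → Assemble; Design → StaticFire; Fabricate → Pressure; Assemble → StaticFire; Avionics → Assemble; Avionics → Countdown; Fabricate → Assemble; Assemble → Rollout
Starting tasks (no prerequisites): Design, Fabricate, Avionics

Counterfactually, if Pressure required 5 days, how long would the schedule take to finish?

Baseline: Design→Assemble→StaticFire→Countdown = 12+5+8+6 = 31 → 31 days.
Pressure has 16 days of float (longest path through it is 15).
The critical path is still Design→Assemble→StaticFire→Countdown; finish is now 31 days.

31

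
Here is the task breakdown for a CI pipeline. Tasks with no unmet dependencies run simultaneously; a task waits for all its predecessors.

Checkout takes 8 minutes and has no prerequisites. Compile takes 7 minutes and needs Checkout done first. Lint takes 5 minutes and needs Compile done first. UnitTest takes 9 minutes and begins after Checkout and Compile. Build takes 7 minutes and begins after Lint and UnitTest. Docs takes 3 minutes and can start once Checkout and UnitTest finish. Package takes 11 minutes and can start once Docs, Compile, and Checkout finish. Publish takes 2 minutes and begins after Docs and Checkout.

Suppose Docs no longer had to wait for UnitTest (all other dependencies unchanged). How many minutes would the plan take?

31

Original critical path: Checkout→Compile→UnitTest→Docs→Package = 8+7+9+3+11 = 38 ⇒ 38 minutes.
Without UnitTest→Docs, Docs's earliest start moves from 24 to 8.
After: Checkout→Compile→UnitTest→Build = 8+7+9+7 = 31 → 31 minutes.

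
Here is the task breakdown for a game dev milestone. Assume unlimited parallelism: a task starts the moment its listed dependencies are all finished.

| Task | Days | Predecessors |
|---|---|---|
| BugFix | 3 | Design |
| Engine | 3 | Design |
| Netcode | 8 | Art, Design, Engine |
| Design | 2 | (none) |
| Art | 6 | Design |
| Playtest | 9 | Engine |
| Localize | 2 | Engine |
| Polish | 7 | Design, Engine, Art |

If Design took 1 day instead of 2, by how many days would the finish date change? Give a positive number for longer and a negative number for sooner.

-1

The binding path is Design→Art→Netcode = 2+6+8 = 16; finish at 16 days.
Design is on the critical path; changing it to 1 makes that path 15 days.
That remains the longest chain; total 15 days.
Change in finish: 15 − 16 = -1 days.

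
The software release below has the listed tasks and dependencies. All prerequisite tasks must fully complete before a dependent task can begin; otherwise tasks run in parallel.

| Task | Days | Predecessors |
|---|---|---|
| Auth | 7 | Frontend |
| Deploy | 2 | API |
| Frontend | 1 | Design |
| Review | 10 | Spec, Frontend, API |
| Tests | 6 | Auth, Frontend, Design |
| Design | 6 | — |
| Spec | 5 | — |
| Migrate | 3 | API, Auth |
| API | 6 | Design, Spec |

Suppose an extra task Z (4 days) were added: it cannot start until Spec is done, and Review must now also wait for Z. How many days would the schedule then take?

22

Originally the schedule takes 22 days.
With Z inserted, Review now waits for max(Spec, Frontend, API, Z).
New critical path: Design→API→Review = 6+6+10 = 22 ⇒ 22 days.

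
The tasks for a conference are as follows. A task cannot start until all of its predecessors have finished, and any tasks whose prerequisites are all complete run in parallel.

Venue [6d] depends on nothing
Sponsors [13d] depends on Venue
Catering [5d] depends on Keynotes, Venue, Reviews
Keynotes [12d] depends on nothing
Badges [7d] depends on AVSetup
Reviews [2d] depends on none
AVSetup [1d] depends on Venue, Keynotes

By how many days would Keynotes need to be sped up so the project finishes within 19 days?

1

Current finish: 20 days; target: 19.
Keynotes is on every critical path, so each day cut from Keynotes cuts the finish by one (this holds down to a finish of 19).
Need 20 − 19 = 1 day off Keynotes → Keynotes becomes 11 days, finish becomes 19.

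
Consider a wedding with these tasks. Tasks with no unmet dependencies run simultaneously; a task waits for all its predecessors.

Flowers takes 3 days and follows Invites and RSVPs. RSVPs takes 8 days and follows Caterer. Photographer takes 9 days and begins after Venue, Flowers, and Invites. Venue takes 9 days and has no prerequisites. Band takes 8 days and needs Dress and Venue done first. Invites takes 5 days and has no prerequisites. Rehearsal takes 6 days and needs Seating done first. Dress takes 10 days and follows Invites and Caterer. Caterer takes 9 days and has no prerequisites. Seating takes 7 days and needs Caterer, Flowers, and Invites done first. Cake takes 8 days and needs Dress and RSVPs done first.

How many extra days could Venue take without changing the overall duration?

The longest chain is Caterer→RSVPs→Flowers→Seating→Rehearsal = 9+8+3+7+6 = 33; overall finish 33 days.
The longest chain containing Venue totals 18 days.
So Venue can slip 24 − 9 = 15 days.

15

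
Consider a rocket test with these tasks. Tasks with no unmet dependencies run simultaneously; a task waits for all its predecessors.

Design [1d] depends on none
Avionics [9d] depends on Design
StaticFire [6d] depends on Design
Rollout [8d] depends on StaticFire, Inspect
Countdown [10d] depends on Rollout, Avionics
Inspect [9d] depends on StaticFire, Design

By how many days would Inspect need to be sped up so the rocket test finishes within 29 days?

Current finish: 34 days; target: 29.
Inspect is on every critical path, so each day cut from Inspect cuts the finish by one (this holds down to a finish of 26).
Need 34 − 29 = 5 days off Inspect → Inspect becomes 4 days, finish becomes 29.

5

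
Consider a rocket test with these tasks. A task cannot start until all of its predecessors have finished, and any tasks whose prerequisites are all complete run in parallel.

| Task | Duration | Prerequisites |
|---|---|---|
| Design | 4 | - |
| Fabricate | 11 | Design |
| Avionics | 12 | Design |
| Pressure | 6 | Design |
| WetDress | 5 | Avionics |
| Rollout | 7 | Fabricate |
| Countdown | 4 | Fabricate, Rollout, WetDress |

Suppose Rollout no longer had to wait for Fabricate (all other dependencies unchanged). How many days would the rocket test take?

With the dependency in place, Design→Fabricate→Rollout→Countdown = 4+11+7+4 = 26 sets the finish at 26 days.
Without Fabricate→Rollout, Rollout's earliest start moves from 15 to 0.
After: Design→Avionics→WetDress→Countdown = 4+12+5+4 = 25 → 25 days.

25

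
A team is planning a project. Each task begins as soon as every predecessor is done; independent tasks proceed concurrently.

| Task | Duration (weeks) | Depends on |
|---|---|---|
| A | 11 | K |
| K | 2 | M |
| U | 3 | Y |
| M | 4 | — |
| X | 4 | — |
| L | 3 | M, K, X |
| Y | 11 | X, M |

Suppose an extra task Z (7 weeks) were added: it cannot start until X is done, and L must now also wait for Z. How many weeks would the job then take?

Originally the job takes 18 weeks.
With Z inserted, L now waits for max(M, K, X, Z).
New critical path: X→Y→U = 4+11+3 = 18 ⇒ 18 weeks.

18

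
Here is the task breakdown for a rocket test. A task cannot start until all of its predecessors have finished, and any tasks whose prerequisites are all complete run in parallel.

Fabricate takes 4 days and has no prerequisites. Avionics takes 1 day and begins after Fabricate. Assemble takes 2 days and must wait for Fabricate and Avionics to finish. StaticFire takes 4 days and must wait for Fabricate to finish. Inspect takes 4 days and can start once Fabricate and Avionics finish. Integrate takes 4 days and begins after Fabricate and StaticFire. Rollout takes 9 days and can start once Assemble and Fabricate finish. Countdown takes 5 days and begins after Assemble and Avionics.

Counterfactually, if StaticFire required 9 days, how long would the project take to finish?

17

Actual critical path: Fabricate→Avionics→Assemble→Rollout = 4+1+2+9 = 16 ⇒ 16 days.
StaticFire is off the critical path — its longest chain is 12 days, giving 4 of slack.
Now Fabricate→StaticFire→Integrate = 4+9+4 = 17 is longest, so the finish becomes 17 days.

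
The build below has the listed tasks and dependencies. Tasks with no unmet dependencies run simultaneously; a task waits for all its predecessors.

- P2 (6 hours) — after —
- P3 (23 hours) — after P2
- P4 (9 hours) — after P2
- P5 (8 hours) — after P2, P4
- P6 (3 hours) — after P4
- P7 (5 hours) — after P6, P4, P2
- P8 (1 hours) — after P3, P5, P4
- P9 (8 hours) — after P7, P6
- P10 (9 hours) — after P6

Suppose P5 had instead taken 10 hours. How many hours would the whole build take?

31

Baseline: P2→P4→P6→P7→P9 = 6+9+3+5+8 = 31 → 31 hours.
P5 is off the critical path — its longest chain is 24 hours, giving 7 of slack.
That remains the longest chain; total 31 hours.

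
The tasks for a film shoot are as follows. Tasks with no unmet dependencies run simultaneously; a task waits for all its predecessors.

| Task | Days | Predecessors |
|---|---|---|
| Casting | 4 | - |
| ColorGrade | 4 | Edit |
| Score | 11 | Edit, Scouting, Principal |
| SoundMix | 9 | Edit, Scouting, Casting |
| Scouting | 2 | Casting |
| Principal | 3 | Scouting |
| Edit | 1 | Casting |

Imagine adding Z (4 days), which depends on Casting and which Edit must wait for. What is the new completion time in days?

20

Originally the film shoot takes 20 days.
With Z inserted, Edit now waits for max(Casting, Z).
New critical path: Casting→Z→Edit→Score = 4+4+1+11 = 20 ⇒ 20 days.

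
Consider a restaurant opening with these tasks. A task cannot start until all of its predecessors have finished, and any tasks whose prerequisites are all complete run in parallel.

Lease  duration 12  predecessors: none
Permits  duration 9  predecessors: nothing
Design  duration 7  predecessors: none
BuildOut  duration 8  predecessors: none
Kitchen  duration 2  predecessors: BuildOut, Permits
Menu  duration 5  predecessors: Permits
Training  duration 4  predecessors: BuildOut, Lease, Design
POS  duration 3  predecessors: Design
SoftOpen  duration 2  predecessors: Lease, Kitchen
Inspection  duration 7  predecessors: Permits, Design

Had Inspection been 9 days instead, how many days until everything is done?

18

The binding path is Permits→Inspection = 9+7 = 16; finish at 16 days.
Since Inspection is critical, the +2 change carries straight to that chain (now 18 days).
No other chain overtakes it, so the finish is 18 days.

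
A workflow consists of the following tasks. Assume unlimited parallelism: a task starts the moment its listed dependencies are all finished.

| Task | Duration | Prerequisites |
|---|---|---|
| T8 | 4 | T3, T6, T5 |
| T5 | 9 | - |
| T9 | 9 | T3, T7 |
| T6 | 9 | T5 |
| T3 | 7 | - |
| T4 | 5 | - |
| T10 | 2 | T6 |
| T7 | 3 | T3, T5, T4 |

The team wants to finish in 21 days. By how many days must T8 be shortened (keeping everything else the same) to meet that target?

Current finish: 22 days; target: 21.
T8 is on every critical path, so each day cut from T8 cuts the finish by one (this holds down to a finish of 21).
Need 22 − 21 = 1 day off T8 → T8 becomes 3 days, finish becomes 21.

1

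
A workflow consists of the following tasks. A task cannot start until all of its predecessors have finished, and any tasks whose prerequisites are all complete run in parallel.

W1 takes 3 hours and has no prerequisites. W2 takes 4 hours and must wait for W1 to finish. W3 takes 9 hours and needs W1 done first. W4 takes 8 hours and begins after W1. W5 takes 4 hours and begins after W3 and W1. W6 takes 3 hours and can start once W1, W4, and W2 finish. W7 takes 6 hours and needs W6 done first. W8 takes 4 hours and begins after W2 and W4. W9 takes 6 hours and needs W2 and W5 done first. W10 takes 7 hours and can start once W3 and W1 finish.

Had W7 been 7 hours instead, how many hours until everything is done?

Baseline: W1→W3→W5→W9 = 3+9+4+6 = 22 → 22 hours.
W7 is off the critical path — its longest chain is 20 hours, giving 2 of slack.
No other chain overtakes it, so the finish is 22 hours.

22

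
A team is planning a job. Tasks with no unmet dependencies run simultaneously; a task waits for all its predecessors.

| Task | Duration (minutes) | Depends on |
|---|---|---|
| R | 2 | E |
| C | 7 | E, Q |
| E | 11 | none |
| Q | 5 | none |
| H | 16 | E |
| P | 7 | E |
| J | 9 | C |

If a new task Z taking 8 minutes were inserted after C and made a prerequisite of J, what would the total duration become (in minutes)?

Originally the job takes 27 minutes.
With Z inserted, J now waits for max(C, Z).
New critical path: E→C→Z→J = 11+7+8+9 = 35 ⇒ 35 minutes.

35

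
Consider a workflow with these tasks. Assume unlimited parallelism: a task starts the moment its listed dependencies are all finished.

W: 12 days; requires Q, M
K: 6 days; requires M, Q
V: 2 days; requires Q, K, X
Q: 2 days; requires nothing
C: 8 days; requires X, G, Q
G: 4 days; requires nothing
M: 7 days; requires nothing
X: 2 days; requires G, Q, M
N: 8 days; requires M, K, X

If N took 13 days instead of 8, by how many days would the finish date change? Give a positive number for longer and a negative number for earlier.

Critical path before the change: M→K→N = 7+6+8 = 21 giving 21 days.
Since N is critical, the +5 change carries straight to that chain (now 26 days).
That remains the longest chain; total 26 days.
Change in finish: 26 − 21 = +5 days.

5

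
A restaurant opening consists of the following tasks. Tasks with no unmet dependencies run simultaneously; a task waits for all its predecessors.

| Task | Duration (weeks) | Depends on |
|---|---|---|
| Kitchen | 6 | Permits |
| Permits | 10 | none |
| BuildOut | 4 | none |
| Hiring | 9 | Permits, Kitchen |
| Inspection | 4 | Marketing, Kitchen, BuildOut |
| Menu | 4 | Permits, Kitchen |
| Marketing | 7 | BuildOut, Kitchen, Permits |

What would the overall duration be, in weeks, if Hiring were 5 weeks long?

27

Baseline: Permits→Kitchen→Marketing→Inspection = 10+6+7+4 = 27 → 27 weeks.
Hiring is off the critical path — its longest chain is 25 weeks, giving 2 of slack.
That remains the longest chain; total 27 weeks.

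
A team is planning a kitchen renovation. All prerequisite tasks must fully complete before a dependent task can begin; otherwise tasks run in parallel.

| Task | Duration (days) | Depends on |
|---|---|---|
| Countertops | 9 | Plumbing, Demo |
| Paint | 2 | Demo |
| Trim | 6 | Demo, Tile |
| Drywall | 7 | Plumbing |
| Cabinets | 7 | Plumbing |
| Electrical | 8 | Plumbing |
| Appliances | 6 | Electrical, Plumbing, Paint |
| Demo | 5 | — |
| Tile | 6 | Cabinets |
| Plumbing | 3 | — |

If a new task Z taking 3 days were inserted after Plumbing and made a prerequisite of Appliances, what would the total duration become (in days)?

22

Originally the schedule takes 22 days.
With Z inserted, Appliances now waits for max(Electrical, Plumbing, Paint, Z).
New critical path: Plumbing→Cabinets→Tile→Trim = 3+7+6+6 = 22 ⇒ 22 days.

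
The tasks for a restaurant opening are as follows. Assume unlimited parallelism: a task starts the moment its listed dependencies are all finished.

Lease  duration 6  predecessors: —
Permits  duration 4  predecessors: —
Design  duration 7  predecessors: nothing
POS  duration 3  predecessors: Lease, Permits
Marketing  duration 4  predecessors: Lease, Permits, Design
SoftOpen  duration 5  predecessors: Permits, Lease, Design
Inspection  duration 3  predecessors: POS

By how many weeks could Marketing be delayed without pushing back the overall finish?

1

The longest chain is Lease→POS→Inspection = 6+3+3 = 12; overall finish 12 weeks.
Longest path through Marketing: 11 weeks (earliest finish 11, latest finish 12).
So Marketing can slip 12 − 11 = 1 week.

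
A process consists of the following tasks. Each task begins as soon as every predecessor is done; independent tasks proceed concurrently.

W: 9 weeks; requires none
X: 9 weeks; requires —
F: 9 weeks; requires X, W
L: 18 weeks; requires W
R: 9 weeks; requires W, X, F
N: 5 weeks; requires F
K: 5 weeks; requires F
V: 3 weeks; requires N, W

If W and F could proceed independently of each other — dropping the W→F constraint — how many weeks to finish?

Before: longest chain W→F→R = 9+9+9 = 27, finish 27.
Dropping W→F doesn't change F's earliest start (9); another predecessor still binds.
The longest chain is now W→L = 9+18 = 27, so the project takes 27 weeks.

27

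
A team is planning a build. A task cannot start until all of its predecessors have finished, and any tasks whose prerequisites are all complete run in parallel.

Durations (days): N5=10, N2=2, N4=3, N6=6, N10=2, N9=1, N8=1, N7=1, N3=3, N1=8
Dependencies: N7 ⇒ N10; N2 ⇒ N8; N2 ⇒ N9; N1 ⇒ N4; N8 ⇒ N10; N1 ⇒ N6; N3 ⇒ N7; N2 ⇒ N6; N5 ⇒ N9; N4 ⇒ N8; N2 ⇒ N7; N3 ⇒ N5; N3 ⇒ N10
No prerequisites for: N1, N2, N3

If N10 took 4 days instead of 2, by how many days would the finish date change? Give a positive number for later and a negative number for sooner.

Actual critical path: N1→N4→N8→N10 = 8+3+1+2 = 14 ⇒ 14 days.
N10 lies on that path, so at 4 days the path becomes 16 days.
The critical path is still N1→N4→N8→N10; finish is now 16 days.
Change in finish: 16 − 14 = +2 days.

2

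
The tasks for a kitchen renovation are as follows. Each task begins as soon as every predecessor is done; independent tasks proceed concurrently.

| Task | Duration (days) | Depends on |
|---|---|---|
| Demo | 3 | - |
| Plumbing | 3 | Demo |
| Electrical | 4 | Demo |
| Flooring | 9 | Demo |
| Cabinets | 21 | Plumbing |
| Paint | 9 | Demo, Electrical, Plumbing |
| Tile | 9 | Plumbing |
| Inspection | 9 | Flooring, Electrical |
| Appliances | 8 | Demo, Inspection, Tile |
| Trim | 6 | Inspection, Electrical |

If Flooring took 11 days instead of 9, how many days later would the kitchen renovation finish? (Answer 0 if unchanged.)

2

As given, the longest chain is Demo→Flooring→Inspection→Appliances = 3+9+9+8 = 29, so the finish is 29 days.
Flooring lies on that path, so at 11 days the path becomes 31 days.
No other chain overtakes it, so the finish is 31 days.
Change in finish: 31 − 29 = +2 days.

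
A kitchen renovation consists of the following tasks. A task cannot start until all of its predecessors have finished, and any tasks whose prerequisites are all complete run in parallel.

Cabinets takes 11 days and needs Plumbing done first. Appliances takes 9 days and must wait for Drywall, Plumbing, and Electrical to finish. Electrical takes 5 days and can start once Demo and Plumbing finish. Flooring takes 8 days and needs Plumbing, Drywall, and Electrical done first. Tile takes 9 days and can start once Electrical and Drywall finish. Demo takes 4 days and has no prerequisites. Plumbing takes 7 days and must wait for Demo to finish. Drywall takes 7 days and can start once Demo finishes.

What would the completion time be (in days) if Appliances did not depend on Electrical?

25

Original critical path: Demo→Plumbing→Electrical→Tile = 4+7+5+9 = 25 ⇒ 25 days.
Without Electrical→Appliances, Appliances's earliest start moves from 16 to 11.
The longest chain is now Demo→Plumbing→Electrical→Tile = 4+7+5+9 = 25, so the plan takes 25 days.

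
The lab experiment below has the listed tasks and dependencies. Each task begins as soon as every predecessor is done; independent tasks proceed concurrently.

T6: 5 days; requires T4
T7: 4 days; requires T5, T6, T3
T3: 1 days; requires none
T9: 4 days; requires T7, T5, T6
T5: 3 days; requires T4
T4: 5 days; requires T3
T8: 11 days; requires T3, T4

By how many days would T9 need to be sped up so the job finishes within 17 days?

Current finish: 19 days; target: 17.
T9 is on every critical path, so each day cut from T9 cuts the finish by one (this holds down to a finish of 17).
Need 19 − 17 = 2 days off T9 → T9 becomes 2 days, finish becomes 17.

2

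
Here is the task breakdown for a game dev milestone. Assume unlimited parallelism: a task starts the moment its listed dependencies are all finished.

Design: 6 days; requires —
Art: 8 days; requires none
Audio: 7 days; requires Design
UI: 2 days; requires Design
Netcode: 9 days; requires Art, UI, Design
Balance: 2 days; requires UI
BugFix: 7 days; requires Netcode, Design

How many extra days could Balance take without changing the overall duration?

14

Critical path: Design→UI→Netcode→BugFix = 6+2+9+7 = 24, so the finish is 24 days.
The longest chain containing Balance totals 10 days.
So Balance can slip 24 − 10 = 14 days.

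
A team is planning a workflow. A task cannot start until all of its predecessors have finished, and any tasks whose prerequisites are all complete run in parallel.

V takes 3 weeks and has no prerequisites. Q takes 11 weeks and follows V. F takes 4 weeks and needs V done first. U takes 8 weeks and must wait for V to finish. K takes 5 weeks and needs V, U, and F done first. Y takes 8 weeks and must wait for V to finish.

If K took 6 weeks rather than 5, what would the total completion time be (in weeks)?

17

Actual critical path: V→U→K = 3+8+5 = 16 ⇒ 16 weeks.
Since K is critical, the +1 change carries straight to that chain (now 17 weeks).
That remains the longest chain; total 17 weeks.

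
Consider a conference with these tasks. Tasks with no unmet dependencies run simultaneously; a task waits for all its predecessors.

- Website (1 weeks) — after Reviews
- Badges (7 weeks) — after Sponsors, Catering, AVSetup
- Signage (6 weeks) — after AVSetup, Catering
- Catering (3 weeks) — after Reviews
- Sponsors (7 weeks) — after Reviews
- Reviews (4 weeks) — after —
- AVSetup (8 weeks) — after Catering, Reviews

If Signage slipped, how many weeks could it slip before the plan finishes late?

1

Critical path: Reviews→Catering→AVSetup→Badges = 4+3+8+7 = 22, so the finish is 22 weeks.
The longest chain containing Signage totals 21 weeks.
Slack of Signage = 16 − 15 = 1 week.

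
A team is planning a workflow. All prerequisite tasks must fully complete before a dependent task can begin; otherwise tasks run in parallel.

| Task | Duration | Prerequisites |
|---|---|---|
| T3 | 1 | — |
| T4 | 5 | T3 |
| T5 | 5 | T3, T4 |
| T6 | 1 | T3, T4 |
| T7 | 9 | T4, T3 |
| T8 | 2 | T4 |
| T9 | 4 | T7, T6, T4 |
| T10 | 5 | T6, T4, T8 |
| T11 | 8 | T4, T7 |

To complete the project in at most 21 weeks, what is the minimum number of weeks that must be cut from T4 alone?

2

Current finish: 23 weeks; target: 21.
T4 is on every critical path, so each week cut from T4 cuts the finish by one (this holds down to a finish of 19).
Need 23 − 21 = 2 weeks off T4 → T4 becomes 3 weeks, finish becomes 21.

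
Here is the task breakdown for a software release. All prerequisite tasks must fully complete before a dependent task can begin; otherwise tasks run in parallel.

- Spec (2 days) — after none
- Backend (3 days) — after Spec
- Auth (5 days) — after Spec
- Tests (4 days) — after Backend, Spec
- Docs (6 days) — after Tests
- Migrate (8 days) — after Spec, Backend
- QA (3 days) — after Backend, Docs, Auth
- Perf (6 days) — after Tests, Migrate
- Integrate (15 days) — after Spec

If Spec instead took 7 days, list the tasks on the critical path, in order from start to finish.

Spec, Backend, Migrate, Perf

Baseline: Spec→Backend→Migrate→Perf = 2+3+8+6 = 19 → 19 days.
Since Spec is critical, the +5 change carries straight to that chain (now 24 days).
The critical path is still Spec→Backend→Migrate→Perf; finish is now 24 days.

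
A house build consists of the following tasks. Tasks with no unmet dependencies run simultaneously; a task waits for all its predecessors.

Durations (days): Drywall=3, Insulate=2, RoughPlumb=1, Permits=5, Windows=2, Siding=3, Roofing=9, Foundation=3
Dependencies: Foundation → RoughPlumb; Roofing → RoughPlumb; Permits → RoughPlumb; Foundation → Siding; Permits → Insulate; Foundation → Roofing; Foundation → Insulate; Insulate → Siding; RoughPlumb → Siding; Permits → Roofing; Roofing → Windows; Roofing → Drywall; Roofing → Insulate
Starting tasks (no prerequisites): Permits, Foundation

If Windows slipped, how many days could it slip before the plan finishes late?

Critical path: Permits→Roofing→Insulate→Siding = 5+9+2+3 = 19, so the finish is 19 days.
The longest chain containing Windows totals 16 days.
So Windows can slip 19 − 16 = 3 days.

3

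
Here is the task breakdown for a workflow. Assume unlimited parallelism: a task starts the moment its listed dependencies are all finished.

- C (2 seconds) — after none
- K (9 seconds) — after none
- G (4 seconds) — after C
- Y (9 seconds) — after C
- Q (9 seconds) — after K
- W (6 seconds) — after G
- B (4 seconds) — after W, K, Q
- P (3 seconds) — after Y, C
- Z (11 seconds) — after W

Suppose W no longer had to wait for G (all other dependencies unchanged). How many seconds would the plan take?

22

With the dependency in place, C→G→W→Z = 2+4+6+11 = 23 sets the finish at 23 seconds.
Without G→W, W's earliest start moves from 6 to 0.
After: K→Q→B = 9+9+4 = 22 → 22 seconds.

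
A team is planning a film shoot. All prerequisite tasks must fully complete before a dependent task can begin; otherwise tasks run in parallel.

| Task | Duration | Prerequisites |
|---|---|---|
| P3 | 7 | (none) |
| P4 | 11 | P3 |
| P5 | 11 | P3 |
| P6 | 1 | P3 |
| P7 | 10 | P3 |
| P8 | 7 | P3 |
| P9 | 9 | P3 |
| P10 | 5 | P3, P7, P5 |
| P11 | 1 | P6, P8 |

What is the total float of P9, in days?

The longest chain is P3→P5→P10 = 7+11+5 = 23; overall finish 23 days.
Longest path through P9: 16 days (earliest finish 16, latest finish 23).
Float = 23 − 16 = 7.

7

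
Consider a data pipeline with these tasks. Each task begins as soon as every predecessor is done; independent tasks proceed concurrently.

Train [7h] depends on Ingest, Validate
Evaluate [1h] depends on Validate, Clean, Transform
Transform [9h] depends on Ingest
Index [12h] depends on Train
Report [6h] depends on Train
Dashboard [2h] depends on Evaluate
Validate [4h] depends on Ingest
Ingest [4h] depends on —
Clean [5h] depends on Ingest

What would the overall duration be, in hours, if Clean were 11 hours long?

27

Actual critical path: Ingest→Validate→Train→Index = 4+4+7+12 = 27 ⇒ 27 hours.
Clean has 15 hours of float (longest path through it is 12).
That remains the longest chain; total 27 hours.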